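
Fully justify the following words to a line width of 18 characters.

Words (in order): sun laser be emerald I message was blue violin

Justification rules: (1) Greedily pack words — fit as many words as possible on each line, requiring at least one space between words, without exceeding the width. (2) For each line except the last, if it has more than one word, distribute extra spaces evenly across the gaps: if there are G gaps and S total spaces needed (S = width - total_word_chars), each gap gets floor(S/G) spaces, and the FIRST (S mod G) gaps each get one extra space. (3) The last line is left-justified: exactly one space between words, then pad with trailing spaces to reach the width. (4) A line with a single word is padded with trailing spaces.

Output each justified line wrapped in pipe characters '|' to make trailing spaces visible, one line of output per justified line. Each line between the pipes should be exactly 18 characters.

Line 1: ['sun', 'laser', 'be'] (min_width=12, slack=6)
Line 2: ['emerald', 'I', 'message'] (min_width=17, slack=1)
Line 3: ['was', 'blue', 'violin'] (min_width=15, slack=3)

Answer: |sun    laser    be|
|emerald  I message|
|was blue violin   |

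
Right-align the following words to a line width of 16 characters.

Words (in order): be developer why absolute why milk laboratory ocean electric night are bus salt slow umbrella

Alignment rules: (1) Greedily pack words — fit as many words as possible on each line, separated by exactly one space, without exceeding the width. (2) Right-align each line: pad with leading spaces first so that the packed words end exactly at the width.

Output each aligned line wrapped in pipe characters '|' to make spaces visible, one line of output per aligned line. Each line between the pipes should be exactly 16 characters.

Line 1: ['be', 'developer', 'why'] (min_width=16, slack=0)
Line 2: ['absolute', 'why'] (min_width=12, slack=4)
Line 3: ['milk', 'laboratory'] (min_width=15, slack=1)
Line 4: ['ocean', 'electric'] (min_width=14, slack=2)
Line 5: ['night', 'are', 'bus'] (min_width=13, slack=3)
Line 6: ['salt', 'slow'] (min_width=9, slack=7)
Line 7: ['umbrella'] (min_width=8, slack=8)

Answer: |be developer why|
|    absolute why|
| milk laboratory|
|  ocean electric|
|   night are bus|
|       salt slow|
|        umbrella|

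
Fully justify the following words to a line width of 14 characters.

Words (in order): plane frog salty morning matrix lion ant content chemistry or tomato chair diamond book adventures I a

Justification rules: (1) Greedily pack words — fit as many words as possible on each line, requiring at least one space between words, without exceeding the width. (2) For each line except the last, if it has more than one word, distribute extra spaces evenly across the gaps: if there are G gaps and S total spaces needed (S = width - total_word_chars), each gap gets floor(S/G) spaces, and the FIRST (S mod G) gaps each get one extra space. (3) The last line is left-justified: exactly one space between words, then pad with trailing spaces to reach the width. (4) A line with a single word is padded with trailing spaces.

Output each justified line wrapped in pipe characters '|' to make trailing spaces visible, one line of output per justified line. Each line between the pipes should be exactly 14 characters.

Line 1: ['plane', 'frog'] (min_width=10, slack=4)
Line 2: ['salty', 'morning'] (min_width=13, slack=1)
Line 3: ['matrix', 'lion'] (min_width=11, slack=3)
Line 4: ['ant', 'content'] (min_width=11, slack=3)
Line 5: ['chemistry', 'or'] (min_width=12, slack=2)
Line 6: ['tomato', 'chair'] (min_width=12, slack=2)
Line 7: ['diamond', 'book'] (min_width=12, slack=2)
Line 8: ['adventures', 'I', 'a'] (min_width=14, slack=0)

Answer: |plane     frog|
|salty  morning|
|matrix    lion|
|ant    content|
|chemistry   or|
|tomato   chair|
|diamond   book|
|adventures I a|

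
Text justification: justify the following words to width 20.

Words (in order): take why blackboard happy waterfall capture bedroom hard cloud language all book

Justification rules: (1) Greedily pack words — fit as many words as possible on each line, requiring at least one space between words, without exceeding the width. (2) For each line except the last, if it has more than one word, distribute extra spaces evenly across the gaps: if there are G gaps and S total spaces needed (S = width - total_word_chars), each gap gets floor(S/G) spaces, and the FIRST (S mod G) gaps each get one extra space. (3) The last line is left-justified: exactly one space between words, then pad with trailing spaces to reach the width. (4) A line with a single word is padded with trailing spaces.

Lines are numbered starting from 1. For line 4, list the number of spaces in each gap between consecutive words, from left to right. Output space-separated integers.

Answer: 2 2

Derivation:
Line 1: ['take', 'why', 'blackboard'] (min_width=19, slack=1)
Line 2: ['happy', 'waterfall'] (min_width=15, slack=5)
Line 3: ['capture', 'bedroom', 'hard'] (min_width=20, slack=0)
Line 4: ['cloud', 'language', 'all'] (min_width=18, slack=2)
Line 5: ['book'] (min_width=4, slack=16)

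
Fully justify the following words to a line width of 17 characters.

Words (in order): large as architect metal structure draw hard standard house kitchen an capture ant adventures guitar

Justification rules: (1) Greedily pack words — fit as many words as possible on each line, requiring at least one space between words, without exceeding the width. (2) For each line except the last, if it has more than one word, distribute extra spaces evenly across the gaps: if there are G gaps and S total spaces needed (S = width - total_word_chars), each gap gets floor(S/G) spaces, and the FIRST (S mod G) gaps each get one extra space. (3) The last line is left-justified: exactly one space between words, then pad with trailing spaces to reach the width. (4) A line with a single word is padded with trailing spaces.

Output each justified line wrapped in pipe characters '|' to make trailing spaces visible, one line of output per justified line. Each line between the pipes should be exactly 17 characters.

Line 1: ['large', 'as'] (min_width=8, slack=9)
Line 2: ['architect', 'metal'] (min_width=15, slack=2)
Line 3: ['structure', 'draw'] (min_width=14, slack=3)
Line 4: ['hard', 'standard'] (min_width=13, slack=4)
Line 5: ['house', 'kitchen', 'an'] (min_width=16, slack=1)
Line 6: ['capture', 'ant'] (min_width=11, slack=6)
Line 7: ['adventures', 'guitar'] (min_width=17, slack=0)

Answer: |large          as|
|architect   metal|
|structure    draw|
|hard     standard|
|house  kitchen an|
|capture       ant|
|adventures guitar|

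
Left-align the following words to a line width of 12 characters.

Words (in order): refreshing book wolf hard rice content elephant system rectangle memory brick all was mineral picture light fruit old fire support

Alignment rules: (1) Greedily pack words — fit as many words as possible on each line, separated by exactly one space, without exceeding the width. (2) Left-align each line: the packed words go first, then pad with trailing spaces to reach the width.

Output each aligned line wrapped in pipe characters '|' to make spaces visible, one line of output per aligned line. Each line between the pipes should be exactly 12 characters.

Line 1: ['refreshing'] (min_width=10, slack=2)
Line 2: ['book', 'wolf'] (min_width=9, slack=3)
Line 3: ['hard', 'rice'] (min_width=9, slack=3)
Line 4: ['content'] (min_width=7, slack=5)
Line 5: ['elephant'] (min_width=8, slack=4)
Line 6: ['system'] (min_width=6, slack=6)
Line 7: ['rectangle'] (min_width=9, slack=3)
Line 8: ['memory', 'brick'] (min_width=12, slack=0)
Line 9: ['all', 'was'] (min_width=7, slack=5)
Line 10: ['mineral'] (min_width=7, slack=5)
Line 11: ['picture'] (min_width=7, slack=5)
Line 12: ['light', 'fruit'] (min_width=11, slack=1)
Line 13: ['old', 'fire'] (min_width=8, slack=4)
Line 14: ['support'] (min_width=7, slack=5)

Answer: |refreshing  |
|book wolf   |
|hard rice   |
|content     |
|elephant    |
|system      |
|rectangle   |
|memory brick|
|all was     |
|mineral     |
|picture     |
|light fruit |
|old fire    |
|support     |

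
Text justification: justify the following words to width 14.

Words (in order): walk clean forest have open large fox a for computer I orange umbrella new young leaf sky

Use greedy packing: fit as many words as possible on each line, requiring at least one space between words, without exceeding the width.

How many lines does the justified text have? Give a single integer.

Line 1: ['walk', 'clean'] (min_width=10, slack=4)
Line 2: ['forest', 'have'] (min_width=11, slack=3)
Line 3: ['open', 'large', 'fox'] (min_width=14, slack=0)
Line 4: ['a', 'for', 'computer'] (min_width=14, slack=0)
Line 5: ['I', 'orange'] (min_width=8, slack=6)
Line 6: ['umbrella', 'new'] (min_width=12, slack=2)
Line 7: ['young', 'leaf', 'sky'] (min_width=14, slack=0)
Total lines: 7

Answer: 7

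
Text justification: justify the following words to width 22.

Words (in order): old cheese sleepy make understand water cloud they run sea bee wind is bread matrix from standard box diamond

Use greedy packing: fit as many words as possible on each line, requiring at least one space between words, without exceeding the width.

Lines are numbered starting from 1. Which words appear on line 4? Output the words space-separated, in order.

Answer: is bread matrix from

Derivation:
Line 1: ['old', 'cheese', 'sleepy', 'make'] (min_width=22, slack=0)
Line 2: ['understand', 'water', 'cloud'] (min_width=22, slack=0)
Line 3: ['they', 'run', 'sea', 'bee', 'wind'] (min_width=21, slack=1)
Line 4: ['is', 'bread', 'matrix', 'from'] (min_width=20, slack=2)
Line 5: ['standard', 'box', 'diamond'] (min_width=20, slack=2)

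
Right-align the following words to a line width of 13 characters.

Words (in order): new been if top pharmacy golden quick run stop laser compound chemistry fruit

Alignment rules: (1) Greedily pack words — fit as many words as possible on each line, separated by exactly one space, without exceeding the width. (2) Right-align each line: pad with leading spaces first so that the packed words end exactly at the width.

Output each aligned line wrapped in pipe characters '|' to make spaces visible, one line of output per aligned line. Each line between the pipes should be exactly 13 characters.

Answer: |  new been if|
| top pharmacy|
| golden quick|
|     run stop|
|        laser|
|     compound|
|    chemistry|
|        fruit|

Derivation:
Line 1: ['new', 'been', 'if'] (min_width=11, slack=2)
Line 2: ['top', 'pharmacy'] (min_width=12, slack=1)
Line 3: ['golden', 'quick'] (min_width=12, slack=1)
Line 4: ['run', 'stop'] (min_width=8, slack=5)
Line 5: ['laser'] (min_width=5, slack=8)
Line 6: ['compound'] (min_width=8, slack=5)
Line 7: ['chemistry'] (min_width=9, slack=4)
Line 8: ['fruit'] (min_width=5, slack=8)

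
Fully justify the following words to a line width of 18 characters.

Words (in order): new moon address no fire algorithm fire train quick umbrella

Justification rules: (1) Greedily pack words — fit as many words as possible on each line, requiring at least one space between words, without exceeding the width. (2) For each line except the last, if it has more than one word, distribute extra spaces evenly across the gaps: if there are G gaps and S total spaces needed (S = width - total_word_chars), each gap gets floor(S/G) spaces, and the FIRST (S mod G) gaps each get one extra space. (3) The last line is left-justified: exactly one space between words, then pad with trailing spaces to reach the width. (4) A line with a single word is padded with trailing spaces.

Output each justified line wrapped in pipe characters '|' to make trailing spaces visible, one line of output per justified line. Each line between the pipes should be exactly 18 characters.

Answer: |new  moon  address|
|no  fire algorithm|
|fire  train  quick|
|umbrella          |

Derivation:
Line 1: ['new', 'moon', 'address'] (min_width=16, slack=2)
Line 2: ['no', 'fire', 'algorithm'] (min_width=17, slack=1)
Line 3: ['fire', 'train', 'quick'] (min_width=16, slack=2)
Line 4: ['umbrella'] (min_width=8, slack=10)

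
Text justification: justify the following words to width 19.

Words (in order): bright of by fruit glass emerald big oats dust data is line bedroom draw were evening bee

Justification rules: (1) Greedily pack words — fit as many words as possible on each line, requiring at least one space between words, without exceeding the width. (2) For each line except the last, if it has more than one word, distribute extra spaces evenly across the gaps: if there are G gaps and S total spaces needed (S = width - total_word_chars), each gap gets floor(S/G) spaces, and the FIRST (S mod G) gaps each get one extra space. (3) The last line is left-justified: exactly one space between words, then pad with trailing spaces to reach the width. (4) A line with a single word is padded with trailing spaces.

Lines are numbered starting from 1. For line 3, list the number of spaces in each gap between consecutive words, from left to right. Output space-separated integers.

Line 1: ['bright', 'of', 'by', 'fruit'] (min_width=18, slack=1)
Line 2: ['glass', 'emerald', 'big'] (min_width=17, slack=2)
Line 3: ['oats', 'dust', 'data', 'is'] (min_width=17, slack=2)
Line 4: ['line', 'bedroom', 'draw'] (min_width=17, slack=2)
Line 5: ['were', 'evening', 'bee'] (min_width=16, slack=3)

Answer: 2 2 1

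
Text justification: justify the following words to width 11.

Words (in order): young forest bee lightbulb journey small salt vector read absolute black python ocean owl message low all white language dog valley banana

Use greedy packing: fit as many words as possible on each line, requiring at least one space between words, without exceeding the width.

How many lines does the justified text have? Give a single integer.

Line 1: ['young'] (min_width=5, slack=6)
Line 2: ['forest', 'bee'] (min_width=10, slack=1)
Line 3: ['lightbulb'] (min_width=9, slack=2)
Line 4: ['journey'] (min_width=7, slack=4)
Line 5: ['small', 'salt'] (min_width=10, slack=1)
Line 6: ['vector', 'read'] (min_width=11, slack=0)
Line 7: ['absolute'] (min_width=8, slack=3)
Line 8: ['black'] (min_width=5, slack=6)
Line 9: ['python'] (min_width=6, slack=5)
Line 10: ['ocean', 'owl'] (min_width=9, slack=2)
Line 11: ['message', 'low'] (min_width=11, slack=0)
Line 12: ['all', 'white'] (min_width=9, slack=2)
Line 13: ['language'] (min_width=8, slack=3)
Line 14: ['dog', 'valley'] (min_width=10, slack=1)
Line 15: ['banana'] (min_width=6, slack=5)
Total lines: 15

Answer: 15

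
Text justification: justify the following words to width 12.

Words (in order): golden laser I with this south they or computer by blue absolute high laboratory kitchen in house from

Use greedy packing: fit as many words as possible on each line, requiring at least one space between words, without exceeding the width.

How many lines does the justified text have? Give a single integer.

Answer: 10

Derivation:
Line 1: ['golden', 'laser'] (min_width=12, slack=0)
Line 2: ['I', 'with', 'this'] (min_width=11, slack=1)
Line 3: ['south', 'they'] (min_width=10, slack=2)
Line 4: ['or', 'computer'] (min_width=11, slack=1)
Line 5: ['by', 'blue'] (min_width=7, slack=5)
Line 6: ['absolute'] (min_width=8, slack=4)
Line 7: ['high'] (min_width=4, slack=8)
Line 8: ['laboratory'] (min_width=10, slack=2)
Line 9: ['kitchen', 'in'] (min_width=10, slack=2)
Line 10: ['house', 'from'] (min_width=10, slack=2)
Total lines: 10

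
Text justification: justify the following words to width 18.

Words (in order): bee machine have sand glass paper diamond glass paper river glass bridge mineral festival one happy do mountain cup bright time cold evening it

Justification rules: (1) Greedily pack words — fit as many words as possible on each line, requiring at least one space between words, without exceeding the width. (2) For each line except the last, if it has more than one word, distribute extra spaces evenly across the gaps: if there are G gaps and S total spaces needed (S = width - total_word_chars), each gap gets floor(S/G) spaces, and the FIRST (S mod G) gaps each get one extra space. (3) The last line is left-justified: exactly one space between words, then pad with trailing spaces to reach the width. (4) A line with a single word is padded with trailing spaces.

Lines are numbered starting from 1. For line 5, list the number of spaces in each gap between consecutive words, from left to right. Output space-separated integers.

Answer: 5

Derivation:
Line 1: ['bee', 'machine', 'have'] (min_width=16, slack=2)
Line 2: ['sand', 'glass', 'paper'] (min_width=16, slack=2)
Line 3: ['diamond', 'glass'] (min_width=13, slack=5)
Line 4: ['paper', 'river', 'glass'] (min_width=17, slack=1)
Line 5: ['bridge', 'mineral'] (min_width=14, slack=4)
Line 6: ['festival', 'one', 'happy'] (min_width=18, slack=0)
Line 7: ['do', 'mountain', 'cup'] (min_width=15, slack=3)
Line 8: ['bright', 'time', 'cold'] (min_width=16, slack=2)
Line 9: ['evening', 'it'] (min_width=10, slack=8)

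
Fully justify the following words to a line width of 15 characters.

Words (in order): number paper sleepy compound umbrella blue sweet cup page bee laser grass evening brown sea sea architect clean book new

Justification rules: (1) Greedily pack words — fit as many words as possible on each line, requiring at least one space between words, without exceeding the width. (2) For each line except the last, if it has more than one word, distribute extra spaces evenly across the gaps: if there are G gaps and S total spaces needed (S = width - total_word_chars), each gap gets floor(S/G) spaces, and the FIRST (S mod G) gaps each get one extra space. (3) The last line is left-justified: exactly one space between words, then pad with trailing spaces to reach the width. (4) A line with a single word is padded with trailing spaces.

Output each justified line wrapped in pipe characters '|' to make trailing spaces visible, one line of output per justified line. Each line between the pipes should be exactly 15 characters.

Answer: |number    paper|
|sleepy compound|
|umbrella   blue|
|sweet  cup page|
|bee laser grass|
|evening   brown|
|sea         sea|
|architect clean|
|book new       |

Derivation:
Line 1: ['number', 'paper'] (min_width=12, slack=3)
Line 2: ['sleepy', 'compound'] (min_width=15, slack=0)
Line 3: ['umbrella', 'blue'] (min_width=13, slack=2)
Line 4: ['sweet', 'cup', 'page'] (min_width=14, slack=1)
Line 5: ['bee', 'laser', 'grass'] (min_width=15, slack=0)
Line 6: ['evening', 'brown'] (min_width=13, slack=2)
Line 7: ['sea', 'sea'] (min_width=7, slack=8)
Line 8: ['architect', 'clean'] (min_width=15, slack=0)
Line 9: ['book', 'new'] (min_width=8, slack=7)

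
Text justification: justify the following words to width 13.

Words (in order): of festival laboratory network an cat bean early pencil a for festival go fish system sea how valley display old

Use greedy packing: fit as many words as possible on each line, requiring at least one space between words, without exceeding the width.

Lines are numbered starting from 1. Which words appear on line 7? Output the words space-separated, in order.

Line 1: ['of', 'festival'] (min_width=11, slack=2)
Line 2: ['laboratory'] (min_width=10, slack=3)
Line 3: ['network', 'an'] (min_width=10, slack=3)
Line 4: ['cat', 'bean'] (min_width=8, slack=5)
Line 5: ['early', 'pencil'] (min_width=12, slack=1)
Line 6: ['a', 'for'] (min_width=5, slack=8)
Line 7: ['festival', 'go'] (min_width=11, slack=2)
Line 8: ['fish', 'system'] (min_width=11, slack=2)
Line 9: ['sea', 'how'] (min_width=7, slack=6)
Line 10: ['valley'] (min_width=6, slack=7)
Line 11: ['display', 'old'] (min_width=11, slack=2)

Answer: festival go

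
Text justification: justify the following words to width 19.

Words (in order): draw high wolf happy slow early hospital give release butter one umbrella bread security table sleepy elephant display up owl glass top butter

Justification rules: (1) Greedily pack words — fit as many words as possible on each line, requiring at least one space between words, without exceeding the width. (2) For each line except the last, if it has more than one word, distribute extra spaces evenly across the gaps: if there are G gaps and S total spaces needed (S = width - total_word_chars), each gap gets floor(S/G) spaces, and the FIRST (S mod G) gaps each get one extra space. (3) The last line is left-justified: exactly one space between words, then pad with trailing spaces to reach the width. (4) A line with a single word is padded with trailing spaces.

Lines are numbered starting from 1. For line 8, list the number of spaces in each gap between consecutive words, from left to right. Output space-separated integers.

Answer: 4 3

Derivation:
Line 1: ['draw', 'high', 'wolf'] (min_width=14, slack=5)
Line 2: ['happy', 'slow', 'early'] (min_width=16, slack=3)
Line 3: ['hospital', 'give'] (min_width=13, slack=6)
Line 4: ['release', 'butter', 'one'] (min_width=18, slack=1)
Line 5: ['umbrella', 'bread'] (min_width=14, slack=5)
Line 6: ['security', 'table'] (min_width=14, slack=5)
Line 7: ['sleepy', 'elephant'] (min_width=15, slack=4)
Line 8: ['display', 'up', 'owl'] (min_width=14, slack=5)
Line 9: ['glass', 'top', 'butter'] (min_width=16, slack=3)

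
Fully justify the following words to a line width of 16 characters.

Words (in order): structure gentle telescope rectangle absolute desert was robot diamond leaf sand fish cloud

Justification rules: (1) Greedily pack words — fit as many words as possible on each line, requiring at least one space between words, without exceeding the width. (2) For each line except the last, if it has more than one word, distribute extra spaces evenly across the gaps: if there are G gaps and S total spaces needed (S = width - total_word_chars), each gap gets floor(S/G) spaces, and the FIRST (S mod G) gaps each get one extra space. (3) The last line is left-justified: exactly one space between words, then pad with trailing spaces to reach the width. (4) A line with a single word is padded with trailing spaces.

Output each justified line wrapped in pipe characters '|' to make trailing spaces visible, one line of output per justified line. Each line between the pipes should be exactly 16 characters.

Line 1: ['structure', 'gentle'] (min_width=16, slack=0)
Line 2: ['telescope'] (min_width=9, slack=7)
Line 3: ['rectangle'] (min_width=9, slack=7)
Line 4: ['absolute', 'desert'] (min_width=15, slack=1)
Line 5: ['was', 'robot'] (min_width=9, slack=7)
Line 6: ['diamond', 'leaf'] (min_width=12, slack=4)
Line 7: ['sand', 'fish', 'cloud'] (min_width=15, slack=1)

Answer: |structure gentle|
|telescope       |
|rectangle       |
|absolute  desert|
|was        robot|
|diamond     leaf|
|sand fish cloud |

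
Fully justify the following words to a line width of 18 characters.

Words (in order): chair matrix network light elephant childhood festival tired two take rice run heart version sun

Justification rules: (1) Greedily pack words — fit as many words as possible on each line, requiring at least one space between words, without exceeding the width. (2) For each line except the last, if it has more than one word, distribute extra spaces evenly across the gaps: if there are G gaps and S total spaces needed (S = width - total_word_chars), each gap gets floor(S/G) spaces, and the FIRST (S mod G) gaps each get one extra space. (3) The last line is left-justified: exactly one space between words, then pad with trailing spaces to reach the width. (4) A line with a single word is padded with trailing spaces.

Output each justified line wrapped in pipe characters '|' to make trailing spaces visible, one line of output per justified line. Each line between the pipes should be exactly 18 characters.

Answer: |chair       matrix|
|network      light|
|elephant childhood|
|festival tired two|
|take    rice   run|
|heart version sun |

Derivation:
Line 1: ['chair', 'matrix'] (min_width=12, slack=6)
Line 2: ['network', 'light'] (min_width=13, slack=5)
Line 3: ['elephant', 'childhood'] (min_width=18, slack=0)
Line 4: ['festival', 'tired', 'two'] (min_width=18, slack=0)
Line 5: ['take', 'rice', 'run'] (min_width=13, slack=5)
Line 6: ['heart', 'version', 'sun'] (min_width=17, slack=1)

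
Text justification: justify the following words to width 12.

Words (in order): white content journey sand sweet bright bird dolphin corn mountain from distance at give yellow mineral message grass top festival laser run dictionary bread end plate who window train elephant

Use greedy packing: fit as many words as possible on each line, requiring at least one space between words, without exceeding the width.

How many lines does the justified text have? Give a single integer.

Answer: 20

Derivation:
Line 1: ['white'] (min_width=5, slack=7)
Line 2: ['content'] (min_width=7, slack=5)
Line 3: ['journey', 'sand'] (min_width=12, slack=0)
Line 4: ['sweet', 'bright'] (min_width=12, slack=0)
Line 5: ['bird', 'dolphin'] (min_width=12, slack=0)
Line 6: ['corn'] (min_width=4, slack=8)
Line 7: ['mountain'] (min_width=8, slack=4)
Line 8: ['from'] (min_width=4, slack=8)
Line 9: ['distance', 'at'] (min_width=11, slack=1)
Line 10: ['give', 'yellow'] (min_width=11, slack=1)
Line 11: ['mineral'] (min_width=7, slack=5)
Line 12: ['message'] (min_width=7, slack=5)
Line 13: ['grass', 'top'] (min_width=9, slack=3)
Line 14: ['festival'] (min_width=8, slack=4)
Line 15: ['laser', 'run'] (min_width=9, slack=3)
Line 16: ['dictionary'] (min_width=10, slack=2)
Line 17: ['bread', 'end'] (min_width=9, slack=3)
Line 18: ['plate', 'who'] (min_width=9, slack=3)
Line 19: ['window', 'train'] (min_width=12, slack=0)
Line 20: ['elephant'] (min_width=8, slack=4)
Total lines: 20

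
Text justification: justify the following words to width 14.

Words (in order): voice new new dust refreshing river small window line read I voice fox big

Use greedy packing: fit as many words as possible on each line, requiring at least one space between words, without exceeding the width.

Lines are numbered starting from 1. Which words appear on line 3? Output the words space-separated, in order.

Answer: refreshing

Derivation:
Line 1: ['voice', 'new', 'new'] (min_width=13, slack=1)
Line 2: ['dust'] (min_width=4, slack=10)
Line 3: ['refreshing'] (min_width=10, slack=4)
Line 4: ['river', 'small'] (min_width=11, slack=3)
Line 5: ['window', 'line'] (min_width=11, slack=3)
Line 6: ['read', 'I', 'voice'] (min_width=12, slack=2)
Line 7: ['fox', 'big'] (min_width=7, slack=7)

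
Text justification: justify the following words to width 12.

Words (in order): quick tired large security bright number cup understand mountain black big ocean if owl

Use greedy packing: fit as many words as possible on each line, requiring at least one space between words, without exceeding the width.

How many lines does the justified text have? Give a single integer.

Answer: 9

Derivation:
Line 1: ['quick', 'tired'] (min_width=11, slack=1)
Line 2: ['large'] (min_width=5, slack=7)
Line 3: ['security'] (min_width=8, slack=4)
Line 4: ['bright'] (min_width=6, slack=6)
Line 5: ['number', 'cup'] (min_width=10, slack=2)
Line 6: ['understand'] (min_width=10, slack=2)
Line 7: ['mountain'] (min_width=8, slack=4)
Line 8: ['black', 'big'] (min_width=9, slack=3)
Line 9: ['ocean', 'if', 'owl'] (min_width=12, slack=0)
Total lines: 9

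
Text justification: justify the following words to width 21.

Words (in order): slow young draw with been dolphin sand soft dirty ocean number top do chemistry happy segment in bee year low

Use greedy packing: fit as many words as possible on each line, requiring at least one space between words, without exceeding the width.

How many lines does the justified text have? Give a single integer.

Line 1: ['slow', 'young', 'draw', 'with'] (min_width=20, slack=1)
Line 2: ['been', 'dolphin', 'sand'] (min_width=17, slack=4)
Line 3: ['soft', 'dirty', 'ocean'] (min_width=16, slack=5)
Line 4: ['number', 'top', 'do'] (min_width=13, slack=8)
Line 5: ['chemistry', 'happy'] (min_width=15, slack=6)
Line 6: ['segment', 'in', 'bee', 'year'] (min_width=19, slack=2)
Line 7: ['low'] (min_width=3, slack=18)
Total lines: 7

Answer: 7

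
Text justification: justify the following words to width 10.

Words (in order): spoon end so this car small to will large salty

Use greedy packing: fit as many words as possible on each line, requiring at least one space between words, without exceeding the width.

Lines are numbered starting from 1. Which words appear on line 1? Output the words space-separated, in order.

Line 1: ['spoon', 'end'] (min_width=9, slack=1)
Line 2: ['so', 'this'] (min_width=7, slack=3)
Line 3: ['car', 'small'] (min_width=9, slack=1)
Line 4: ['to', 'will'] (min_width=7, slack=3)
Line 5: ['large'] (min_width=5, slack=5)
Line 6: ['salty'] (min_width=5, slack=5)

Answer: spoon end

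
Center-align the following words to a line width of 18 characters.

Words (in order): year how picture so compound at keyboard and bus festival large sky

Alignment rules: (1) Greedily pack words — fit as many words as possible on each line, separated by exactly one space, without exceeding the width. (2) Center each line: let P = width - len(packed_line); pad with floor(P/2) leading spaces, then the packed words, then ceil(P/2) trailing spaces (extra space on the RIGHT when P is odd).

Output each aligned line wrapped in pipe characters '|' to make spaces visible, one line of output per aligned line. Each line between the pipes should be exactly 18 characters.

Line 1: ['year', 'how', 'picture'] (min_width=16, slack=2)
Line 2: ['so', 'compound', 'at'] (min_width=14, slack=4)
Line 3: ['keyboard', 'and', 'bus'] (min_width=16, slack=2)
Line 4: ['festival', 'large', 'sky'] (min_width=18, slack=0)

Answer: | year how picture |
|  so compound at  |
| keyboard and bus |
|festival large sky|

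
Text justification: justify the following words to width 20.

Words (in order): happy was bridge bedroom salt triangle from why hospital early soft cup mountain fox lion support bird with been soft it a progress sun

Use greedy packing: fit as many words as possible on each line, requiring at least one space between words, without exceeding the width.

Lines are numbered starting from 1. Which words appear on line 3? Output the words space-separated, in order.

Line 1: ['happy', 'was', 'bridge'] (min_width=16, slack=4)
Line 2: ['bedroom', 'salt'] (min_width=12, slack=8)
Line 3: ['triangle', 'from', 'why'] (min_width=17, slack=3)
Line 4: ['hospital', 'early', 'soft'] (min_width=19, slack=1)
Line 5: ['cup', 'mountain', 'fox'] (min_width=16, slack=4)
Line 6: ['lion', 'support', 'bird'] (min_width=17, slack=3)
Line 7: ['with', 'been', 'soft', 'it', 'a'] (min_width=19, slack=1)
Line 8: ['progress', 'sun'] (min_width=12, slack=8)

Answer: triangle from why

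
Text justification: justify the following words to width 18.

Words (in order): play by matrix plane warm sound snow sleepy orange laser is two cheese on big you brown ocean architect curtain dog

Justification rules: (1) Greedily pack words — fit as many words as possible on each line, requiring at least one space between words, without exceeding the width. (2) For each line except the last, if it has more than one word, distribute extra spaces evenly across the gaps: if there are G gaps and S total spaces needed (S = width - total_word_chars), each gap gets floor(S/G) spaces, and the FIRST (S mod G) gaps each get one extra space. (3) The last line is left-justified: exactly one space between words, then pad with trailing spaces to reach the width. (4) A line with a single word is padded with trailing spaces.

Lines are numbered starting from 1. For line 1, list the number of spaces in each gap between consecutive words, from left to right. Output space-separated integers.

Line 1: ['play', 'by', 'matrix'] (min_width=14, slack=4)
Line 2: ['plane', 'warm', 'sound'] (min_width=16, slack=2)
Line 3: ['snow', 'sleepy', 'orange'] (min_width=18, slack=0)
Line 4: ['laser', 'is', 'two'] (min_width=12, slack=6)
Line 5: ['cheese', 'on', 'big', 'you'] (min_width=17, slack=1)
Line 6: ['brown', 'ocean'] (min_width=11, slack=7)
Line 7: ['architect', 'curtain'] (min_width=17, slack=1)
Line 8: ['dog'] (min_width=3, slack=15)

Answer: 3 3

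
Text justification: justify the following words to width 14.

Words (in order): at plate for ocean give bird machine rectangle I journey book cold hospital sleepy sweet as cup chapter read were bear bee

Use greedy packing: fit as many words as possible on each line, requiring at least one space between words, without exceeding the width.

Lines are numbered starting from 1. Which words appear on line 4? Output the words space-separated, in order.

Line 1: ['at', 'plate', 'for'] (min_width=12, slack=2)
Line 2: ['ocean', 'give'] (min_width=10, slack=4)
Line 3: ['bird', 'machine'] (min_width=12, slack=2)
Line 4: ['rectangle', 'I'] (min_width=11, slack=3)
Line 5: ['journey', 'book'] (min_width=12, slack=2)
Line 6: ['cold', 'hospital'] (min_width=13, slack=1)
Line 7: ['sleepy', 'sweet'] (min_width=12, slack=2)
Line 8: ['as', 'cup', 'chapter'] (min_width=14, slack=0)
Line 9: ['read', 'were', 'bear'] (min_width=14, slack=0)
Line 10: ['bee'] (min_width=3, slack=11)

Answer: rectangle I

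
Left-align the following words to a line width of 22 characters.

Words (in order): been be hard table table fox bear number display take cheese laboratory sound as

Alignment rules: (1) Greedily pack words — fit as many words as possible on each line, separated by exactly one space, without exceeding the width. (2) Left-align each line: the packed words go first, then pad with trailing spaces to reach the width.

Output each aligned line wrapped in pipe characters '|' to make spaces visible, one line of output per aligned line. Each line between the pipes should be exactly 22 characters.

Line 1: ['been', 'be', 'hard', 'table'] (min_width=18, slack=4)
Line 2: ['table', 'fox', 'bear', 'number'] (min_width=21, slack=1)
Line 3: ['display', 'take', 'cheese'] (min_width=19, slack=3)
Line 4: ['laboratory', 'sound', 'as'] (min_width=19, slack=3)

Answer: |been be hard table    |
|table fox bear number |
|display take cheese   |
|laboratory sound as   |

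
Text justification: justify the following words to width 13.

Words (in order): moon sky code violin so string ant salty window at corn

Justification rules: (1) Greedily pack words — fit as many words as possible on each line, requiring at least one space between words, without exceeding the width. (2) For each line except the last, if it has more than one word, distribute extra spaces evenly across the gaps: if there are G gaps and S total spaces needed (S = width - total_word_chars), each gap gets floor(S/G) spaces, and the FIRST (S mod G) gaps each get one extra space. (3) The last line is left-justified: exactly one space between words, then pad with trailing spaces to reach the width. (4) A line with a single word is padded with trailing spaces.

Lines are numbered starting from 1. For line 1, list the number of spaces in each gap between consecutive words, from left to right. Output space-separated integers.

Answer: 1 1

Derivation:
Line 1: ['moon', 'sky', 'code'] (min_width=13, slack=0)
Line 2: ['violin', 'so'] (min_width=9, slack=4)
Line 3: ['string', 'ant'] (min_width=10, slack=3)
Line 4: ['salty', 'window'] (min_width=12, slack=1)
Line 5: ['at', 'corn'] (min_width=7, slack=6)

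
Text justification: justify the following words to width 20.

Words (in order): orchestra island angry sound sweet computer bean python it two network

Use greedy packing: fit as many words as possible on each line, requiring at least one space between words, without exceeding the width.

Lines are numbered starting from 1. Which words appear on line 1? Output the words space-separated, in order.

Line 1: ['orchestra', 'island'] (min_width=16, slack=4)
Line 2: ['angry', 'sound', 'sweet'] (min_width=17, slack=3)
Line 3: ['computer', 'bean', 'python'] (min_width=20, slack=0)
Line 4: ['it', 'two', 'network'] (min_width=14, slack=6)

Answer: orchestra island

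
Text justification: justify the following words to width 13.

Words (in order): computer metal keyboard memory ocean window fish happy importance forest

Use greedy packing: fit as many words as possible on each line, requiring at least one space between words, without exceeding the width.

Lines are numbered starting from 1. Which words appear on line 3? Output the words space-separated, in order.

Line 1: ['computer'] (min_width=8, slack=5)
Line 2: ['metal'] (min_width=5, slack=8)
Line 3: ['keyboard'] (min_width=8, slack=5)
Line 4: ['memory', 'ocean'] (min_width=12, slack=1)
Line 5: ['window', 'fish'] (min_width=11, slack=2)
Line 6: ['happy'] (min_width=5, slack=8)
Line 7: ['importance'] (min_width=10, slack=3)
Line 8: ['forest'] (min_width=6, slack=7)

Answer: keyboard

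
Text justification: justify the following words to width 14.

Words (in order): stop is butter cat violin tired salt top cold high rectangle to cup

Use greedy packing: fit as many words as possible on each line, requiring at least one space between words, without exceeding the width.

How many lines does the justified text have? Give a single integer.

Answer: 6

Derivation:
Line 1: ['stop', 'is', 'butter'] (min_width=14, slack=0)
Line 2: ['cat', 'violin'] (min_width=10, slack=4)
Line 3: ['tired', 'salt', 'top'] (min_width=14, slack=0)
Line 4: ['cold', 'high'] (min_width=9, slack=5)
Line 5: ['rectangle', 'to'] (min_width=12, slack=2)
Line 6: ['cup'] (min_width=3, slack=11)
Total lines: 6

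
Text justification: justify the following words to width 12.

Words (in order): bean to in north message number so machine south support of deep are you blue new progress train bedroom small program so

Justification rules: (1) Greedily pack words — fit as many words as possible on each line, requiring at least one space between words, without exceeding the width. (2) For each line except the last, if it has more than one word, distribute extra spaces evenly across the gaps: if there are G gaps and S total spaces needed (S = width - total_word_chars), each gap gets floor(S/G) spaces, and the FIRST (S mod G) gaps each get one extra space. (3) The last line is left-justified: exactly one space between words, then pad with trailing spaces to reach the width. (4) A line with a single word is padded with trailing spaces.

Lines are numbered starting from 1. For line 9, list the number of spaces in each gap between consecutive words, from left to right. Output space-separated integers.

Line 1: ['bean', 'to', 'in'] (min_width=10, slack=2)
Line 2: ['north'] (min_width=5, slack=7)
Line 3: ['message'] (min_width=7, slack=5)
Line 4: ['number', 'so'] (min_width=9, slack=3)
Line 5: ['machine'] (min_width=7, slack=5)
Line 6: ['south'] (min_width=5, slack=7)
Line 7: ['support', 'of'] (min_width=10, slack=2)
Line 8: ['deep', 'are', 'you'] (min_width=12, slack=0)
Line 9: ['blue', 'new'] (min_width=8, slack=4)
Line 10: ['progress'] (min_width=8, slack=4)
Line 11: ['train'] (min_width=5, slack=7)
Line 12: ['bedroom'] (min_width=7, slack=5)
Line 13: ['small'] (min_width=5, slack=7)
Line 14: ['program', 'so'] (min_width=10, slack=2)

Answer: 5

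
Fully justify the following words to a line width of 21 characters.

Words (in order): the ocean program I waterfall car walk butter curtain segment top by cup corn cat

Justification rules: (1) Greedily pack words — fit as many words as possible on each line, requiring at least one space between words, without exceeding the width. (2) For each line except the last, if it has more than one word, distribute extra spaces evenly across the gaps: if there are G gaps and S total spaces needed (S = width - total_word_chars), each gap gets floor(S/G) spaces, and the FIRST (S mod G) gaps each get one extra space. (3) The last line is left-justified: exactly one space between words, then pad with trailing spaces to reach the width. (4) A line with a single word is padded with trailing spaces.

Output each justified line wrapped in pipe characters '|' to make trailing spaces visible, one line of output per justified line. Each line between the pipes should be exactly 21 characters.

Line 1: ['the', 'ocean', 'program', 'I'] (min_width=19, slack=2)
Line 2: ['waterfall', 'car', 'walk'] (min_width=18, slack=3)
Line 3: ['butter', 'curtain'] (min_width=14, slack=7)
Line 4: ['segment', 'top', 'by', 'cup'] (min_width=18, slack=3)
Line 5: ['corn', 'cat'] (min_width=8, slack=13)

Answer: |the  ocean  program I|
|waterfall   car  walk|
|butter        curtain|
|segment  top  by  cup|
|corn cat             |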